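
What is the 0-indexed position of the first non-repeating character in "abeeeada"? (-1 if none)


Input: abeeeada
Character frequencies:
  'a': 3
  'b': 1
  'd': 1
  'e': 3
Scanning left to right for freq == 1:
  Position 0 ('a'): freq=3, skip
  Position 1 ('b'): unique! => answer = 1

1


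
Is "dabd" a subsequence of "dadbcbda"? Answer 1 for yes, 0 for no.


Check if "dabd" is a subsequence of "dadbcbda"
Greedy scan:
  Position 0 ('d'): matches sub[0] = 'd'
  Position 1 ('a'): matches sub[1] = 'a'
  Position 2 ('d'): no match needed
  Position 3 ('b'): matches sub[2] = 'b'
  Position 4 ('c'): no match needed
  Position 5 ('b'): no match needed
  Position 6 ('d'): matches sub[3] = 'd'
  Position 7 ('a'): no match needed
All 4 characters matched => is a subsequence

1


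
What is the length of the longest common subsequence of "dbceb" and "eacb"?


LCS of "dbceb" and "eacb"
DP table:
           e    a    c    b
      0    0    0    0    0
  d   0    0    0    0    0
  b   0    0    0    0    1
  c   0    0    0    1    1
  e   0    1    1    1    1
  b   0    1    1    1    2
LCS length = dp[5][4] = 2

2


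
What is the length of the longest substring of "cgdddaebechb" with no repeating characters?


Input: "cgdddaebechb"
Sliding window (track last position of each char):
  Position 0 ('c'): window [0,0] length 1 -- new best
  Position 1 ('g'): window [0,1] length 2 -- new best
  Position 2 ('d'): window [0,2] length 3 -- new best
  Position 3 ('d'): repeat (last at 2), move window start to 3
  Position 3 ('d'): window [3,3] length 1
  Position 4 ('d'): repeat (last at 3), move window start to 4
  Position 4 ('d'): window [4,4] length 1
  Position 5 ('a'): window [4,5] length 2
  Position 6 ('e'): window [4,6] length 3
  Position 7 ('b'): window [4,7] length 4 -- new best
  Position 8 ('e'): repeat (last at 6), move window start to 7
  Position 8 ('e'): window [7,8] length 2
  Position 9 ('c'): window [7,9] length 3
  Position 10 ('h'): window [7,10] length 4
  Position 11 ('b'): repeat (last at 7), move window start to 8
  Position 11 ('b'): window [8,11] length 4
Longest substring with no repeats: "daeb" with length 4

4


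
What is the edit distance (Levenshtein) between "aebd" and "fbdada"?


Computing edit distance: "aebd" -> "fbdada"
DP table:
           f    b    d    a    d    a
      0    1    2    3    4    5    6
  a   1    1    2    3    3    4    5
  e   2    2    2    3    4    4    5
  b   3    3    2    3    4    5    5
  d   4    4    3    2    3    4    5
Edit distance = dp[4][6] = 5

5


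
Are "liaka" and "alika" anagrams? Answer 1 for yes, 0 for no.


Strings: "liaka", "alika"
Sorted first:  aaikl
Sorted second: aaikl
Sorted forms match => anagrams

1


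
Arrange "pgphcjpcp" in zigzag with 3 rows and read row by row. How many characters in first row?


Zigzag "pgphcjpcp" into 3 rows:
Placing characters:
  'p' => row 0
  'g' => row 1
  'p' => row 2
  'h' => row 1
  'c' => row 0
  'j' => row 1
  'p' => row 2
  'c' => row 1
  'p' => row 0
Rows:
  Row 0: "pcp"
  Row 1: "ghjc"
  Row 2: "pp"
First row length: 3

3


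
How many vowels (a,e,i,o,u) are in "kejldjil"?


Input: kejldjil
Checking each character:
  'k' at position 0: consonant
  'e' at position 1: vowel (running total: 1)
  'j' at position 2: consonant
  'l' at position 3: consonant
  'd' at position 4: consonant
  'j' at position 5: consonant
  'i' at position 6: vowel (running total: 2)
  'l' at position 7: consonant
Total vowels: 2

2


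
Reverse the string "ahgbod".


Input: ahgbod
Reading characters right to left:
  Position 5: 'd'
  Position 4: 'o'
  Position 3: 'b'
  Position 2: 'g'
  Position 1: 'h'
  Position 0: 'a'
Reversed: dobgha

dobgha


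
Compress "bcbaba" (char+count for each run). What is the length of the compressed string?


Input: bcbaba
Runs:
  'b' x 1 => "b1"
  'c' x 1 => "c1"
  'b' x 1 => "b1"
  'a' x 1 => "a1"
  'b' x 1 => "b1"
  'a' x 1 => "a1"
Compressed: "b1c1b1a1b1a1"
Compressed length: 12

12


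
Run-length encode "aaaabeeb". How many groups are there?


Input: aaaabeeb
Scanning for consecutive runs:
  Group 1: 'a' x 4 (positions 0-3)
  Group 2: 'b' x 1 (positions 4-4)
  Group 3: 'e' x 2 (positions 5-6)
  Group 4: 'b' x 1 (positions 7-7)
Total groups: 4

4


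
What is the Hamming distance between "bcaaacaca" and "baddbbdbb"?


Comparing "bcaaacaca" and "baddbbdbb" position by position:
  Position 0: 'b' vs 'b' => same
  Position 1: 'c' vs 'a' => differ
  Position 2: 'a' vs 'd' => differ
  Position 3: 'a' vs 'd' => differ
  Position 4: 'a' vs 'b' => differ
  Position 5: 'c' vs 'b' => differ
  Position 6: 'a' vs 'd' => differ
  Position 7: 'c' vs 'b' => differ
  Position 8: 'a' vs 'b' => differ
Total differences (Hamming distance): 8

8


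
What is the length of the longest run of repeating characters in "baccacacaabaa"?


Input: "baccacacaabaa"
Scanning for longest run:
  Position 1 ('a'): new char, reset run to 1
  Position 2 ('c'): new char, reset run to 1
  Position 3 ('c'): continues run of 'c', length=2
  Position 4 ('a'): new char, reset run to 1
  Position 5 ('c'): new char, reset run to 1
  Position 6 ('a'): new char, reset run to 1
  Position 7 ('c'): new char, reset run to 1
  Position 8 ('a'): new char, reset run to 1
  Position 9 ('a'): continues run of 'a', length=2
  Position 10 ('b'): new char, reset run to 1
  Position 11 ('a'): new char, reset run to 1
  Position 12 ('a'): continues run of 'a', length=2
Longest run: 'c' with length 2

2


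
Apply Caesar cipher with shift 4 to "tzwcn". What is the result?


Caesar cipher: shift "tzwcn" by 4
  't' (pos 19) + 4 = pos 23 = 'x'
  'z' (pos 25) + 4 = pos 3 = 'd'
  'w' (pos 22) + 4 = pos 0 = 'a'
  'c' (pos 2) + 4 = pos 6 = 'g'
  'n' (pos 13) + 4 = pos 17 = 'r'
Result: xdagr

xdagr


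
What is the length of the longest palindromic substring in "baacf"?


Input: "baacf"
Checking substrings for palindromes:
  [1:3] "aa" (len 2) => palindrome
Longest palindromic substring: "aa" with length 2

2


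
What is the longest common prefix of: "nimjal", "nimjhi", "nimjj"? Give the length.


Words: nimjal, nimjhi, nimjj
  Position 0: all 'n' => match
  Position 1: all 'i' => match
  Position 2: all 'm' => match
  Position 3: all 'j' => match
  Position 4: ('a', 'h', 'j') => mismatch, stop
LCP = "nimj" (length 4)

4


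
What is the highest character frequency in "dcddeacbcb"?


Input: dcddeacbcb
Character counts:
  'a': 1
  'b': 2
  'c': 3
  'd': 3
  'e': 1
Maximum frequency: 3

3


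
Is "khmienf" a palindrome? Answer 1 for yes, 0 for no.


Input: khmienf
Reversed: fneimhk
  Compare pos 0 ('k') with pos 6 ('f'): MISMATCH
  Compare pos 1 ('h') with pos 5 ('n'): MISMATCH
  Compare pos 2 ('m') with pos 4 ('e'): MISMATCH
Result: not a palindrome

0


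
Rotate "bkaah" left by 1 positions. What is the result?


Input: "bkaah", rotate left by 1
First 1 characters: "b"
Remaining characters: "kaah"
Concatenate remaining + first: "kaah" + "b" = "kaahb"

kaahb


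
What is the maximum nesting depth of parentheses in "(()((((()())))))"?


Input: "(()((((()())))))"
Tracking depth:
  Position 0 '(': depth becomes 1
  Position 1 '(': depth becomes 2
  Position 2 ')': depth becomes 1
  Position 3 '(': depth becomes 2
  Position 4 '(': depth becomes 3
  Position 5 '(': depth becomes 4
  Position 6 '(': depth becomes 5
  Position 7 '(': depth becomes 6
  Position 8 ')': depth becomes 5
  Position 9 '(': depth becomes 6
  Position 10 ')': depth becomes 5
  Position 11 ')': depth becomes 4
  Position 12 ')': depth becomes 3
  Position 13 ')': depth becomes 2
  Position 14 ')': depth becomes 1
  Position 15 ')': depth becomes 0
Maximum depth reached: 6

6


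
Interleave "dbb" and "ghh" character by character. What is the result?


Interleaving "dbb" and "ghh":
  Position 0: 'd' from first, 'g' from second => "dg"
  Position 1: 'b' from first, 'h' from second => "bh"
  Position 2: 'b' from first, 'h' from second => "bh"
Result: dgbhbh

dgbhbh


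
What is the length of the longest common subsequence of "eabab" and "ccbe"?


LCS of "eabab" and "ccbe"
DP table:
           c    c    b    e
      0    0    0    0    0
  e   0    0    0    0    1
  a   0    0    0    0    1
  b   0    0    0    1    1
  a   0    0    0    1    1
  b   0    0    0    1    1
LCS length = dp[5][4] = 1

1


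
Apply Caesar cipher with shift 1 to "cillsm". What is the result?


Caesar cipher: shift "cillsm" by 1
  'c' (pos 2) + 1 = pos 3 = 'd'
  'i' (pos 8) + 1 = pos 9 = 'j'
  'l' (pos 11) + 1 = pos 12 = 'm'
  'l' (pos 11) + 1 = pos 12 = 'm'
  's' (pos 18) + 1 = pos 19 = 't'
  'm' (pos 12) + 1 = pos 13 = 'n'
Result: djmmtn

djmmtn


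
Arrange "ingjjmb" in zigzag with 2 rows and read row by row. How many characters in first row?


Zigzag "ingjjmb" into 2 rows:
Placing characters:
  'i' => row 0
  'n' => row 1
  'g' => row 0
  'j' => row 1
  'j' => row 0
  'm' => row 1
  'b' => row 0
Rows:
  Row 0: "igjb"
  Row 1: "njm"
First row length: 4

4


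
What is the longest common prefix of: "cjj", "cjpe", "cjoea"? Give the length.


Words: cjj, cjpe, cjoea
  Position 0: all 'c' => match
  Position 1: all 'j' => match
  Position 2: ('j', 'p', 'o') => mismatch, stop
LCP = "cj" (length 2)

2


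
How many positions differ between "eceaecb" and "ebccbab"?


Comparing "eceaecb" and "ebccbab" position by position:
  Position 0: 'e' vs 'e' => same
  Position 1: 'c' vs 'b' => DIFFER
  Position 2: 'e' vs 'c' => DIFFER
  Position 3: 'a' vs 'c' => DIFFER
  Position 4: 'e' vs 'b' => DIFFER
  Position 5: 'c' vs 'a' => DIFFER
  Position 6: 'b' vs 'b' => same
Positions that differ: 5

5


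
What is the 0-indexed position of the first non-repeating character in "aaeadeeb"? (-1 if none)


Input: aaeadeeb
Character frequencies:
  'a': 3
  'b': 1
  'd': 1
  'e': 3
Scanning left to right for freq == 1:
  Position 0 ('a'): freq=3, skip
  Position 1 ('a'): freq=3, skip
  Position 2 ('e'): freq=3, skip
  Position 3 ('a'): freq=3, skip
  Position 4 ('d'): unique! => answer = 4

4


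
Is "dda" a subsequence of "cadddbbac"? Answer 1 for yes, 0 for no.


Check if "dda" is a subsequence of "cadddbbac"
Greedy scan:
  Position 0 ('c'): no match needed
  Position 1 ('a'): no match needed
  Position 2 ('d'): matches sub[0] = 'd'
  Position 3 ('d'): matches sub[1] = 'd'
  Position 4 ('d'): no match needed
  Position 5 ('b'): no match needed
  Position 6 ('b'): no match needed
  Position 7 ('a'): matches sub[2] = 'a'
  Position 8 ('c'): no match needed
All 3 characters matched => is a subsequence

1


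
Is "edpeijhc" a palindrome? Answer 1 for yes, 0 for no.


Input: edpeijhc
Reversed: chjiepde
  Compare pos 0 ('e') with pos 7 ('c'): MISMATCH
  Compare pos 1 ('d') with pos 6 ('h'): MISMATCH
  Compare pos 2 ('p') with pos 5 ('j'): MISMATCH
  Compare pos 3 ('e') with pos 4 ('i'): MISMATCH
Result: not a palindrome

0


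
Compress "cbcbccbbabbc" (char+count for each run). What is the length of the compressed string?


Input: cbcbccbbabbc
Runs:
  'c' x 1 => "c1"
  'b' x 1 => "b1"
  'c' x 1 => "c1"
  'b' x 1 => "b1"
  'c' x 2 => "c2"
  'b' x 2 => "b2"
  'a' x 1 => "a1"
  'b' x 2 => "b2"
  'c' x 1 => "c1"
Compressed: "c1b1c1b1c2b2a1b2c1"
Compressed length: 18

18


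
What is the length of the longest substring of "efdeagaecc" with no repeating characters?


Input: "efdeagaecc"
Sliding window (track last position of each char):
  Position 0 ('e'): window [0,0] length 1 -- new best
  Position 1 ('f'): window [0,1] length 2 -- new best
  Position 2 ('d'): window [0,2] length 3 -- new best
  Position 3 ('e'): repeat (last at 0), move window start to 1
  Position 3 ('e'): window [1,3] length 3
  Position 4 ('a'): window [1,4] length 4 -- new best
  Position 5 ('g'): window [1,5] length 5 -- new best
  Position 6 ('a'): repeat (last at 4), move window start to 5
  Position 6 ('a'): window [5,6] length 2
  Position 7 ('e'): window [5,7] length 3
  Position 8 ('c'): window [5,8] length 4
  Position 9 ('c'): repeat (last at 8), move window start to 9
  Position 9 ('c'): window [9,9] length 1
Longest substring with no repeats: "fdeag" with length 5

5


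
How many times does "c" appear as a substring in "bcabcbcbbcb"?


Searching for "c" in "bcabcbcbbcb"
Scanning each position:
  Position 0: "b" => no
  Position 1: "c" => MATCH
  Position 2: "a" => no
  Position 3: "b" => no
  Position 4: "c" => MATCH
  Position 5: "b" => no
  Position 6: "c" => MATCH
  Position 7: "b" => no
  Position 8: "b" => no
  Position 9: "c" => MATCH
  Position 10: "b" => no
Total occurrences: 4

4


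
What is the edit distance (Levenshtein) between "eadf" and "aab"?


Computing edit distance: "eadf" -> "aab"
DP table:
           a    a    b
      0    1    2    3
  e   1    1    2    3
  a   2    1    1    2
  d   3    2    2    2
  f   4    3    3    3
Edit distance = dp[4][3] = 3

3


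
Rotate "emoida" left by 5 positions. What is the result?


Input: "emoida", rotate left by 5
First 5 characters: "emoid"
Remaining characters: "a"
Concatenate remaining + first: "a" + "emoid" = "aemoid"

aemoid


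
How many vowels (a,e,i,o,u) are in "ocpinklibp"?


Input: ocpinklibp
Checking each character:
  'o' at position 0: vowel (running total: 1)
  'c' at position 1: consonant
  'p' at position 2: consonant
  'i' at position 3: vowel (running total: 2)
  'n' at position 4: consonant
  'k' at position 5: consonant
  'l' at position 6: consonant
  'i' at position 7: vowel (running total: 3)
  'b' at position 8: consonant
  'p' at position 9: consonant
Total vowels: 3

3


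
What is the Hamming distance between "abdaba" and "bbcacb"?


Comparing "abdaba" and "bbcacb" position by position:
  Position 0: 'a' vs 'b' => differ
  Position 1: 'b' vs 'b' => same
  Position 2: 'd' vs 'c' => differ
  Position 3: 'a' vs 'a' => same
  Position 4: 'b' vs 'c' => differ
  Position 5: 'a' vs 'b' => differ
Total differences (Hamming distance): 4

4


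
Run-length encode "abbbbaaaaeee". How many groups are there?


Input: abbbbaaaaeee
Scanning for consecutive runs:
  Group 1: 'a' x 1 (positions 0-0)
  Group 2: 'b' x 4 (positions 1-4)
  Group 3: 'a' x 4 (positions 5-8)
  Group 4: 'e' x 3 (positions 9-11)
Total groups: 4

4


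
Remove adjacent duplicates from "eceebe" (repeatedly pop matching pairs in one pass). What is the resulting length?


Input: eceebe
Stack-based adjacent duplicate removal:
  Read 'e': push. Stack: e
  Read 'c': push. Stack: ec
  Read 'e': push. Stack: ece
  Read 'e': matches stack top 'e' => pop. Stack: ec
  Read 'b': push. Stack: ecb
  Read 'e': push. Stack: ecbe
Final stack: "ecbe" (length 4)

4


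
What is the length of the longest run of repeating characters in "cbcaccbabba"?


Input: "cbcaccbabba"
Scanning for longest run:
  Position 1 ('b'): new char, reset run to 1
  Position 2 ('c'): new char, reset run to 1
  Position 3 ('a'): new char, reset run to 1
  Position 4 ('c'): new char, reset run to 1
  Position 5 ('c'): continues run of 'c', length=2
  Position 6 ('b'): new char, reset run to 1
  Position 7 ('a'): new char, reset run to 1
  Position 8 ('b'): new char, reset run to 1
  Position 9 ('b'): continues run of 'b', length=2
  Position 10 ('a'): new char, reset run to 1
Longest run: 'c' with length 2

2


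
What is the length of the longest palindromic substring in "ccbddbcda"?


Input: "ccbddbcda"
Checking substrings for palindromes:
  [1:7] "cbddbc" (len 6) => palindrome
  [2:6] "bddb" (len 4) => palindrome
  [0:2] "cc" (len 2) => palindrome
  [3:5] "dd" (len 2) => palindrome
Longest palindromic substring: "cbddbc" with length 6

6


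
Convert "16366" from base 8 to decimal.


Input: "16366" in base 8
Positional expansion:
  Digit '1' (value 1) x 8^4 = 4096
  Digit '6' (value 6) x 8^3 = 3072
  Digit '3' (value 3) x 8^2 = 192
  Digit '6' (value 6) x 8^1 = 48
  Digit '6' (value 6) x 8^0 = 6
Sum = 7414

7414


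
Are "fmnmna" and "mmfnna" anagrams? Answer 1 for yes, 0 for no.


Strings: "fmnmna", "mmfnna"
Sorted first:  afmmnn
Sorted second: afmmnn
Sorted forms match => anagrams

1


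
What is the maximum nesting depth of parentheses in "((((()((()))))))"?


Input: "((((()((()))))))"
Tracking depth:
  Position 0 '(': depth becomes 1
  Position 1 '(': depth becomes 2
  Position 2 '(': depth becomes 3
  Position 3 '(': depth becomes 4
  Position 4 '(': depth becomes 5
  Position 5 ')': depth becomes 4
  Position 6 '(': depth becomes 5
  Position 7 '(': depth becomes 6
  Position 8 '(': depth becomes 7
  Position 9 ')': depth becomes 6
  Position 10 ')': depth becomes 5
  Position 11 ')': depth becomes 4
  Position 12 ')': depth becomes 3
  Position 13 ')': depth becomes 2
  Position 14 ')': depth becomes 1
  Position 15 ')': depth becomes 0
Maximum depth reached: 7

7


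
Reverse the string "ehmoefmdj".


Input: ehmoefmdj
Reading characters right to left:
  Position 8: 'j'
  Position 7: 'd'
  Position 6: 'm'
  Position 5: 'f'
  Position 4: 'e'
  Position 3: 'o'
  Position 2: 'm'
  Position 1: 'h'
  Position 0: 'e'
Reversed: jdmfeomhe

jdmfeomhe


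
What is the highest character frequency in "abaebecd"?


Input: abaebecd
Character counts:
  'a': 2
  'b': 2
  'c': 1
  'd': 1
  'e': 2
Maximum frequency: 2

2


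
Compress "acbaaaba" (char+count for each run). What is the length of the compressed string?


Input: acbaaaba
Runs:
  'a' x 1 => "a1"
  'c' x 1 => "c1"
  'b' x 1 => "b1"
  'a' x 3 => "a3"
  'b' x 1 => "b1"
  'a' x 1 => "a1"
Compressed: "a1c1b1a3b1a1"
Compressed length: 12

12


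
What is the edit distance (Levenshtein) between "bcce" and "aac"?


Computing edit distance: "bcce" -> "aac"
DP table:
           a    a    c
      0    1    2    3
  b   1    1    2    3
  c   2    2    2    2
  c   3    3    3    2
  e   4    4    4    3
Edit distance = dp[4][3] = 3

3


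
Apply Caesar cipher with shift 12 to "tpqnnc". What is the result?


Caesar cipher: shift "tpqnnc" by 12
  't' (pos 19) + 12 = pos 5 = 'f'
  'p' (pos 15) + 12 = pos 1 = 'b'
  'q' (pos 16) + 12 = pos 2 = 'c'
  'n' (pos 13) + 12 = pos 25 = 'z'
  'n' (pos 13) + 12 = pos 25 = 'z'
  'c' (pos 2) + 12 = pos 14 = 'o'
Result: fbczzo

fbczzo


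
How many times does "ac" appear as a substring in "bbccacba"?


Searching for "ac" in "bbccacba"
Scanning each position:
  Position 0: "bb" => no
  Position 1: "bc" => no
  Position 2: "cc" => no
  Position 3: "ca" => no
  Position 4: "ac" => MATCH
  Position 5: "cb" => no
  Position 6: "ba" => no
Total occurrences: 1

1


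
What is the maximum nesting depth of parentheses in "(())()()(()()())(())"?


Input: "(())()()(()()())(())"
Tracking depth:
  Position 0 '(': depth becomes 1
  Position 1 '(': depth becomes 2
  Position 2 ')': depth becomes 1
  Position 3 ')': depth becomes 0
  Position 4 '(': depth becomes 1
  Position 5 ')': depth becomes 0
  Position 6 '(': depth becomes 1
  Position 7 ')': depth becomes 0
  Position 8 '(': depth becomes 1
  Position 9 '(': depth becomes 2
  Position 10 ')': depth becomes 1
  Position 11 '(': depth becomes 2
  Position 12 ')': depth becomes 1
  Position 13 '(': depth becomes 2
  Position 14 ')': depth becomes 1
  Position 15 ')': depth becomes 0
  Position 16 '(': depth becomes 1
  Position 17 '(': depth becomes 2
  Position 18 ')': depth becomes 1
  Position 19 ')': depth becomes 0
Maximum depth reached: 2

2


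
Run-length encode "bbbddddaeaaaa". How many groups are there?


Input: bbbddddaeaaaa
Scanning for consecutive runs:
  Group 1: 'b' x 3 (positions 0-2)
  Group 2: 'd' x 4 (positions 3-6)
  Group 3: 'a' x 1 (positions 7-7)
  Group 4: 'e' x 1 (positions 8-8)
  Group 5: 'a' x 4 (positions 9-12)
Total groups: 5

5


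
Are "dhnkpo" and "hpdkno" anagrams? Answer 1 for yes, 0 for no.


Strings: "dhnkpo", "hpdkno"
Sorted first:  dhknop
Sorted second: dhknop
Sorted forms match => anagrams

1


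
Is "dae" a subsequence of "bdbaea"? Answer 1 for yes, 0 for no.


Check if "dae" is a subsequence of "bdbaea"
Greedy scan:
  Position 0 ('b'): no match needed
  Position 1 ('d'): matches sub[0] = 'd'
  Position 2 ('b'): no match needed
  Position 3 ('a'): matches sub[1] = 'a'
  Position 4 ('e'): matches sub[2] = 'e'
  Position 5 ('a'): no match needed
All 3 characters matched => is a subsequence

1


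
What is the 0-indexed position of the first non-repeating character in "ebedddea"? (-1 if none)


Input: ebedddea
Character frequencies:
  'a': 1
  'b': 1
  'd': 3
  'e': 3
Scanning left to right for freq == 1:
  Position 0 ('e'): freq=3, skip
  Position 1 ('b'): unique! => answer = 1

1


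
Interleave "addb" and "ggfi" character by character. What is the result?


Interleaving "addb" and "ggfi":
  Position 0: 'a' from first, 'g' from second => "ag"
  Position 1: 'd' from first, 'g' from second => "dg"
  Position 2: 'd' from first, 'f' from second => "df"
  Position 3: 'b' from first, 'i' from second => "bi"
Result: agdgdfbi

agdgdfbi


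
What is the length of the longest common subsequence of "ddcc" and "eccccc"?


LCS of "ddcc" and "eccccc"
DP table:
           e    c    c    c    c    c
      0    0    0    0    0    0    0
  d   0    0    0    0    0    0    0
  d   0    0    0    0    0    0    0
  c   0    0    1    1    1    1    1
  c   0    0    1    2    2    2    2
LCS length = dp[4][6] = 2

2


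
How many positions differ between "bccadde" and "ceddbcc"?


Comparing "bccadde" and "ceddbcc" position by position:
  Position 0: 'b' vs 'c' => DIFFER
  Position 1: 'c' vs 'e' => DIFFER
  Position 2: 'c' vs 'd' => DIFFER
  Position 3: 'a' vs 'd' => DIFFER
  Position 4: 'd' vs 'b' => DIFFER
  Position 5: 'd' vs 'c' => DIFFER
  Position 6: 'e' vs 'c' => DIFFER
Positions that differ: 7

7


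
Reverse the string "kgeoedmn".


Input: kgeoedmn
Reading characters right to left:
  Position 7: 'n'
  Position 6: 'm'
  Position 5: 'd'
  Position 4: 'e'
  Position 3: 'o'
  Position 2: 'e'
  Position 1: 'g'
  Position 0: 'k'
Reversed: nmdeoegk

nmdeoegk


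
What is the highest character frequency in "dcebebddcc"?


Input: dcebebddcc
Character counts:
  'b': 2
  'c': 3
  'd': 3
  'e': 2
Maximum frequency: 3

3


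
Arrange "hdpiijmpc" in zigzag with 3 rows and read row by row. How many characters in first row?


Zigzag "hdpiijmpc" into 3 rows:
Placing characters:
  'h' => row 0
  'd' => row 1
  'p' => row 2
  'i' => row 1
  'i' => row 0
  'j' => row 1
  'm' => row 2
  'p' => row 1
  'c' => row 0
Rows:
  Row 0: "hic"
  Row 1: "dijp"
  Row 2: "pm"
First row length: 3

3


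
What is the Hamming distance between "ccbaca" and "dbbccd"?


Comparing "ccbaca" and "dbbccd" position by position:
  Position 0: 'c' vs 'd' => differ
  Position 1: 'c' vs 'b' => differ
  Position 2: 'b' vs 'b' => same
  Position 3: 'a' vs 'c' => differ
  Position 4: 'c' vs 'c' => same
  Position 5: 'a' vs 'd' => differ
Total differences (Hamming distance): 4

4


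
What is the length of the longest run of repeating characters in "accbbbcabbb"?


Input: "accbbbcabbb"
Scanning for longest run:
  Position 1 ('c'): new char, reset run to 1
  Position 2 ('c'): continues run of 'c', length=2
  Position 3 ('b'): new char, reset run to 1
  Position 4 ('b'): continues run of 'b', length=2
  Position 5 ('b'): continues run of 'b', length=3
  Position 6 ('c'): new char, reset run to 1
  Position 7 ('a'): new char, reset run to 1
  Position 8 ('b'): new char, reset run to 1
  Position 9 ('b'): continues run of 'b', length=2
  Position 10 ('b'): continues run of 'b', length=3
Longest run: 'b' with length 3

3


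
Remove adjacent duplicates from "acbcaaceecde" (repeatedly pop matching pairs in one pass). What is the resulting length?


Input: acbcaaceecde
Stack-based adjacent duplicate removal:
  Read 'a': push. Stack: a
  Read 'c': push. Stack: ac
  Read 'b': push. Stack: acb
  Read 'c': push. Stack: acbc
  Read 'a': push. Stack: acbca
  Read 'a': matches stack top 'a' => pop. Stack: acbc
  Read 'c': matches stack top 'c' => pop. Stack: acb
  Read 'e': push. Stack: acbe
  Read 'e': matches stack top 'e' => pop. Stack: acb
  Read 'c': push. Stack: acbc
  Read 'd': push. Stack: acbcd
  Read 'e': push. Stack: acbcde
Final stack: "acbcde" (length 6)

6


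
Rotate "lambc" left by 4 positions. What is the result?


Input: "lambc", rotate left by 4
First 4 characters: "lamb"
Remaining characters: "c"
Concatenate remaining + first: "c" + "lamb" = "clamb"

clamb


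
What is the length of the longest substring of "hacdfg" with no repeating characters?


Input: "hacdfg"
Sliding window (track last position of each char):
  Position 0 ('h'): window [0,0] length 1 -- new best
  Position 1 ('a'): window [0,1] length 2 -- new best
  Position 2 ('c'): window [0,2] length 3 -- new best
  Position 3 ('d'): window [0,3] length 4 -- new best
  Position 4 ('f'): window [0,4] length 5 -- new best
  Position 5 ('g'): window [0,5] length 6 -- new best
Longest substring with no repeats: "hacdfg" with length 6

6


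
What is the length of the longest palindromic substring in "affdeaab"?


Input: "affdeaab"
Checking substrings for palindromes:
  [1:3] "ff" (len 2) => palindrome
  [5:7] "aa" (len 2) => palindrome
Longest palindromic substring: "ff" with length 2

2


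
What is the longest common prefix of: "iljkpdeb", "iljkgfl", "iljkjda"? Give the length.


Words: iljkpdeb, iljkgfl, iljkjda
  Position 0: all 'i' => match
  Position 1: all 'l' => match
  Position 2: all 'j' => match
  Position 3: all 'k' => match
  Position 4: ('p', 'g', 'j') => mismatch, stop
LCP = "iljk" (length 4)

4


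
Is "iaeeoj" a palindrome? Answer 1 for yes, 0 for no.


Input: iaeeoj
Reversed: joeeai
  Compare pos 0 ('i') with pos 5 ('j'): MISMATCH
  Compare pos 1 ('a') with pos 4 ('o'): MISMATCH
  Compare pos 2 ('e') with pos 3 ('e'): match
Result: not a palindrome

0


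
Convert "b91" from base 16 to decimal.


Input: "b91" in base 16
Positional expansion:
  Digit 'b' (value 11) x 16^2 = 2816
  Digit '9' (value 9) x 16^1 = 144
  Digit '1' (value 1) x 16^0 = 1
Sum = 2961

2961


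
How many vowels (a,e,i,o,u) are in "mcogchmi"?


Input: mcogchmi
Checking each character:
  'm' at position 0: consonant
  'c' at position 1: consonant
  'o' at position 2: vowel (running total: 1)
  'g' at position 3: consonant
  'c' at position 4: consonant
  'h' at position 5: consonant
  'm' at position 6: consonant
  'i' at position 7: vowel (running total: 2)
Total vowels: 2

2


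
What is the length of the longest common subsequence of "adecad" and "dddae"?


LCS of "adecad" and "dddae"
DP table:
           d    d    d    a    e
      0    0    0    0    0    0
  a   0    0    0    0    1    1
  d   0    1    1    1    1    1
  e   0    1    1    1    1    2
  c   0    1    1    1    1    2
  a   0    1    1    1    2    2
  d   0    1    2    2    2    2
LCS length = dp[6][5] = 2

2


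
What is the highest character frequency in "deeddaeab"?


Input: deeddaeab
Character counts:
  'a': 2
  'b': 1
  'd': 3
  'e': 3
Maximum frequency: 3

3


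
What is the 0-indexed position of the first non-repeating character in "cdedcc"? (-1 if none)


Input: cdedcc
Character frequencies:
  'c': 3
  'd': 2
  'e': 1
Scanning left to right for freq == 1:
  Position 0 ('c'): freq=3, skip
  Position 1 ('d'): freq=2, skip
  Position 2 ('e'): unique! => answer = 2

2


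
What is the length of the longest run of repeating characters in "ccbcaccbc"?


Input: "ccbcaccbc"
Scanning for longest run:
  Position 1 ('c'): continues run of 'c', length=2
  Position 2 ('b'): new char, reset run to 1
  Position 3 ('c'): new char, reset run to 1
  Position 4 ('a'): new char, reset run to 1
  Position 5 ('c'): new char, reset run to 1
  Position 6 ('c'): continues run of 'c', length=2
  Position 7 ('b'): new char, reset run to 1
  Position 8 ('c'): new char, reset run to 1
Longest run: 'c' with length 2

2


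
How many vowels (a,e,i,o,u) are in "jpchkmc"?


Input: jpchkmc
Checking each character:
  'j' at position 0: consonant
  'p' at position 1: consonant
  'c' at position 2: consonant
  'h' at position 3: consonant
  'k' at position 4: consonant
  'm' at position 5: consonant
  'c' at position 6: consonant
Total vowels: 0

0


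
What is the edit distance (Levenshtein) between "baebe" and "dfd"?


Computing edit distance: "baebe" -> "dfd"
DP table:
           d    f    d
      0    1    2    3
  b   1    1    2    3
  a   2    2    2    3
  e   3    3    3    3
  b   4    4    4    4
  e   5    5    5    5
Edit distance = dp[5][3] = 5

5


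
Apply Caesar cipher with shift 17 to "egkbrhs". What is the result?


Caesar cipher: shift "egkbrhs" by 17
  'e' (pos 4) + 17 = pos 21 = 'v'
  'g' (pos 6) + 17 = pos 23 = 'x'
  'k' (pos 10) + 17 = pos 1 = 'b'
  'b' (pos 1) + 17 = pos 18 = 's'
  'r' (pos 17) + 17 = pos 8 = 'i'
  'h' (pos 7) + 17 = pos 24 = 'y'
  's' (pos 18) + 17 = pos 9 = 'j'
Result: vxbsiyj

vxbsiyj


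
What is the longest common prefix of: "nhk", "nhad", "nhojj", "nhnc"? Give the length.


Words: nhk, nhad, nhojj, nhnc
  Position 0: all 'n' => match
  Position 1: all 'h' => match
  Position 2: ('k', 'a', 'o', 'n') => mismatch, stop
LCP = "nh" (length 2)

2


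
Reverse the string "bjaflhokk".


Input: bjaflhokk
Reading characters right to left:
  Position 8: 'k'
  Position 7: 'k'
  Position 6: 'o'
  Position 5: 'h'
  Position 4: 'l'
  Position 3: 'f'
  Position 2: 'a'
  Position 1: 'j'
  Position 0: 'b'
Reversed: kkohlfajb

kkohlfajb


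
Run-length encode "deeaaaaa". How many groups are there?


Input: deeaaaaa
Scanning for consecutive runs:
  Group 1: 'd' x 1 (positions 0-0)
  Group 2: 'e' x 2 (positions 1-2)
  Group 3: 'a' x 5 (positions 3-7)
Total groups: 3

3


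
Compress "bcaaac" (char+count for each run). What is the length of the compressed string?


Input: bcaaac
Runs:
  'b' x 1 => "b1"
  'c' x 1 => "c1"
  'a' x 3 => "a3"
  'c' x 1 => "c1"
Compressed: "b1c1a3c1"
Compressed length: 8

8


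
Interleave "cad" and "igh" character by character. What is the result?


Interleaving "cad" and "igh":
  Position 0: 'c' from first, 'i' from second => "ci"
  Position 1: 'a' from first, 'g' from second => "ag"
  Position 2: 'd' from first, 'h' from second => "dh"
Result: ciagdh

ciagdh


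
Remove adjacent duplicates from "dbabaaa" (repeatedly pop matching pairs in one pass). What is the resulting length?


Input: dbabaaa
Stack-based adjacent duplicate removal:
  Read 'd': push. Stack: d
  Read 'b': push. Stack: db
  Read 'a': push. Stack: dba
  Read 'b': push. Stack: dbab
  Read 'a': push. Stack: dbaba
  Read 'a': matches stack top 'a' => pop. Stack: dbab
  Read 'a': push. Stack: dbaba
Final stack: "dbaba" (length 5)

5


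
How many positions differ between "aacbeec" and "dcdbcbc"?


Comparing "aacbeec" and "dcdbcbc" position by position:
  Position 0: 'a' vs 'd' => DIFFER
  Position 1: 'a' vs 'c' => DIFFER
  Position 2: 'c' vs 'd' => DIFFER
  Position 3: 'b' vs 'b' => same
  Position 4: 'e' vs 'c' => DIFFER
  Position 5: 'e' vs 'b' => DIFFER
  Position 6: 'c' vs 'c' => same
Positions that differ: 5

5


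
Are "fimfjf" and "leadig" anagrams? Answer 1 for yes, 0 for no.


Strings: "fimfjf", "leadig"
Sorted first:  fffijm
Sorted second: adegil
Differ at position 0: 'f' vs 'a' => not anagrams

0


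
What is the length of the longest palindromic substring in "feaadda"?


Input: "feaadda"
Checking substrings for palindromes:
  [3:7] "adda" (len 4) => palindrome
  [2:4] "aa" (len 2) => palindrome
  [4:6] "dd" (len 2) => palindrome
Longest palindromic substring: "adda" with length 4

4


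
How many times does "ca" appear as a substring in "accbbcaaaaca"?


Searching for "ca" in "accbbcaaaaca"
Scanning each position:
  Position 0: "ac" => no
  Position 1: "cc" => no
  Position 2: "cb" => no
  Position 3: "bb" => no
  Position 4: "bc" => no
  Position 5: "ca" => MATCH
  Position 6: "aa" => no
  Position 7: "aa" => no
  Position 8: "aa" => no
  Position 9: "ac" => no
  Position 10: "ca" => MATCH
Total occurrences: 2

2


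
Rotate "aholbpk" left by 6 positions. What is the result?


Input: "aholbpk", rotate left by 6
First 6 characters: "aholbp"
Remaining characters: "k"
Concatenate remaining + first: "k" + "aholbp" = "kaholbp"

kaholbp


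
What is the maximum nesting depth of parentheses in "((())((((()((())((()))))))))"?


Input: "((())((((()((())((()))))))))"
Tracking depth:
  Position 0 '(': depth becomes 1
  Position 1 '(': depth becomes 2
  Position 2 '(': depth becomes 3
  Position 3 ')': depth becomes 2
  Position 4 ')': depth becomes 1
  Position 5 '(': depth becomes 2
  Position 6 '(': depth becomes 3
  Position 7 '(': depth becomes 4
  Position 8 '(': depth becomes 5
  Position 9 '(': depth becomes 6
  Position 10 ')': depth becomes 5
  Position 11 '(': depth becomes 6
  Position 12 '(': depth becomes 7
  Position 13 '(': depth becomes 8
  Position 14 ')': depth becomes 7
  Position 15 ')': depth becomes 6
  Position 16 '(': depth becomes 7
  Position 17 '(': depth becomes 8
  Position 18 '(': depth becomes 9
  Position 19 ')': depth becomes 8
  Position 20 ')': depth becomes 7
  Position 21 ')': depth becomes 6
  Position 22 ')': depth becomes 5
  Position 23 ')': depth becomes 4
  Position 24 ')': depth becomes 3
  Position 25 ')': depth becomes 2
  Position 26 ')': depth becomes 1
  Position 27 ')': depth becomes 0
Maximum depth reached: 9

9


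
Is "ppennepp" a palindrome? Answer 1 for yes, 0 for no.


Input: ppennepp
Reversed: ppennepp
  Compare pos 0 ('p') with pos 7 ('p'): match
  Compare pos 1 ('p') with pos 6 ('p'): match
  Compare pos 2 ('e') with pos 5 ('e'): match
  Compare pos 3 ('n') with pos 4 ('n'): match
Result: palindrome

1


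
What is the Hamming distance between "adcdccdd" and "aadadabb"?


Comparing "adcdccdd" and "aadadabb" position by position:
  Position 0: 'a' vs 'a' => same
  Position 1: 'd' vs 'a' => differ
  Position 2: 'c' vs 'd' => differ
  Position 3: 'd' vs 'a' => differ
  Position 4: 'c' vs 'd' => differ
  Position 5: 'c' vs 'a' => differ
  Position 6: 'd' vs 'b' => differ
  Position 7: 'd' vs 'b' => differ
Total differences (Hamming distance): 7

7


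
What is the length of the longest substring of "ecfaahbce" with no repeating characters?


Input: "ecfaahbce"
Sliding window (track last position of each char):
  Position 0 ('e'): window [0,0] length 1 -- new best
  Position 1 ('c'): window [0,1] length 2 -- new best
  Position 2 ('f'): window [0,2] length 3 -- new best
  Position 3 ('a'): window [0,3] length 4 -- new best
  Position 4 ('a'): repeat (last at 3), move window start to 4
  Position 4 ('a'): window [4,4] length 1
  Position 5 ('h'): window [4,5] length 2
  Position 6 ('b'): window [4,6] length 3
  Position 7 ('c'): window [4,7] length 4
  Position 8 ('e'): window [4,8] length 5 -- new best
Longest substring with no repeats: "ahbce" with length 5

5


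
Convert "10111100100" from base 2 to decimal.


Input: "10111100100" in base 2
Positional expansion:
  Digit '1' (value 1) x 2^10 = 1024
  Digit '0' (value 0) x 2^9 = 0
  Digit '1' (value 1) x 2^8 = 256
  Digit '1' (value 1) x 2^7 = 128
  Digit '1' (value 1) x 2^6 = 64
  Digit '1' (value 1) x 2^5 = 32
  Digit '0' (value 0) x 2^4 = 0
  Digit '0' (value 0) x 2^3 = 0
  Digit '1' (value 1) x 2^2 = 4
  Digit '0' (value 0) x 2^1 = 0
  Digit '0' (value 0) x 2^0 = 0
Sum = 1508

1508


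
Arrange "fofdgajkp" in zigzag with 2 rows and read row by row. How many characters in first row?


Zigzag "fofdgajkp" into 2 rows:
Placing characters:
  'f' => row 0
  'o' => row 1
  'f' => row 0
  'd' => row 1
  'g' => row 0
  'a' => row 1
  'j' => row 0
  'k' => row 1
  'p' => row 0
Rows:
  Row 0: "ffgjp"
  Row 1: "odak"
First row length: 5

5


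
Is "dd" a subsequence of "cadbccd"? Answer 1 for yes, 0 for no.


Check if "dd" is a subsequence of "cadbccd"
Greedy scan:
  Position 0 ('c'): no match needed
  Position 1 ('a'): no match needed
  Position 2 ('d'): matches sub[0] = 'd'
  Position 3 ('b'): no match needed
  Position 4 ('c'): no match needed
  Position 5 ('c'): no match needed
  Position 6 ('d'): matches sub[1] = 'd'
All 2 characters matched => is a subsequence

1


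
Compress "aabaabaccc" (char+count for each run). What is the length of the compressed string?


Input: aabaabaccc
Runs:
  'a' x 2 => "a2"
  'b' x 1 => "b1"
  'a' x 2 => "a2"
  'b' x 1 => "b1"
  'a' x 1 => "a1"
  'c' x 3 => "c3"
Compressed: "a2b1a2b1a1c3"
Compressed length: 12

12


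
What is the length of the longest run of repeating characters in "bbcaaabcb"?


Input: "bbcaaabcb"
Scanning for longest run:
  Position 1 ('b'): continues run of 'b', length=2
  Position 2 ('c'): new char, reset run to 1
  Position 3 ('a'): new char, reset run to 1
  Position 4 ('a'): continues run of 'a', length=2
  Position 5 ('a'): continues run of 'a', length=3
  Position 6 ('b'): new char, reset run to 1
  Position 7 ('c'): new char, reset run to 1
  Position 8 ('b'): new char, reset run to 1
Longest run: 'a' with length 3

3


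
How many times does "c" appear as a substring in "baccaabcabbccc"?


Searching for "c" in "baccaabcabbccc"
Scanning each position:
  Position 0: "b" => no
  Position 1: "a" => no
  Position 2: "c" => MATCH
  Position 3: "c" => MATCH
  Position 4: "a" => no
  Position 5: "a" => no
  Position 6: "b" => no
  Position 7: "c" => MATCH
  Position 8: "a" => no
  Position 9: "b" => no
  Position 10: "b" => no
  Position 11: "c" => MATCH
  Position 12: "c" => MATCH
  Position 13: "c" => MATCH
Total occurrences: 6

6


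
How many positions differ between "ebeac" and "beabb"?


Comparing "ebeac" and "beabb" position by position:
  Position 0: 'e' vs 'b' => DIFFER
  Position 1: 'b' vs 'e' => DIFFER
  Position 2: 'e' vs 'a' => DIFFER
  Position 3: 'a' vs 'b' => DIFFER
  Position 4: 'c' vs 'b' => DIFFER
Positions that differ: 5

5


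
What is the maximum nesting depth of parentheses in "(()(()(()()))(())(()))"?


Input: "(()(()(()()))(())(()))"
Tracking depth:
  Position 0 '(': depth becomes 1
  Position 1 '(': depth becomes 2
  Position 2 ')': depth becomes 1
  Position 3 '(': depth becomes 2
  Position 4 '(': depth becomes 3
  Position 5 ')': depth becomes 2
  Position 6 '(': depth becomes 3
  Position 7 '(': depth becomes 4
  Position 8 ')': depth becomes 3
  Position 9 '(': depth becomes 4
  Position 10 ')': depth becomes 3
  Position 11 ')': depth becomes 2
  Position 12 ')': depth becomes 1
  Position 13 '(': depth becomes 2
  Position 14 '(': depth becomes 3
  Position 15 ')': depth becomes 2
  Position 16 ')': depth becomes 1
  Position 17 '(': depth becomes 2
  Position 18 '(': depth becomes 3
  Position 19 ')': depth becomes 2
  Position 20 ')': depth becomes 1
  Position 21 ')': depth becomes 0
Maximum depth reached: 4

4


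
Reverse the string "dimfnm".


Input: dimfnm
Reading characters right to left:
  Position 5: 'm'
  Position 4: 'n'
  Position 3: 'f'
  Position 2: 'm'
  Position 1: 'i'
  Position 0: 'd'
Reversed: mnfmid

mnfmid


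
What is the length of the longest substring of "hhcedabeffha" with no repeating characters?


Input: "hhcedabeffha"
Sliding window (track last position of each char):
  Position 0 ('h'): window [0,0] length 1 -- new best
  Position 1 ('h'): repeat (last at 0), move window start to 1
  Position 1 ('h'): window [1,1] length 1
  Position 2 ('c'): window [1,2] length 2 -- new best
  Position 3 ('e'): window [1,3] length 3 -- new best
  Position 4 ('d'): window [1,4] length 4 -- new best
  Position 5 ('a'): window [1,5] length 5 -- new best
  Position 6 ('b'): window [1,6] length 6 -- new best
  Position 7 ('e'): repeat (last at 3), move window start to 4
  Position 7 ('e'): window [4,7] length 4
  Position 8 ('f'): window [4,8] length 5
  Position 9 ('f'): repeat (last at 8), move window start to 9
  Position 9 ('f'): window [9,9] length 1
  Position 10 ('h'): window [9,10] length 2
  Position 11 ('a'): window [9,11] length 3
Longest substring with no repeats: "hcedab" with length 6

6


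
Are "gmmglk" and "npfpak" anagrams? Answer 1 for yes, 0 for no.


Strings: "gmmglk", "npfpak"
Sorted first:  ggklmm
Sorted second: afknpp
Differ at position 0: 'g' vs 'a' => not anagrams

0
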